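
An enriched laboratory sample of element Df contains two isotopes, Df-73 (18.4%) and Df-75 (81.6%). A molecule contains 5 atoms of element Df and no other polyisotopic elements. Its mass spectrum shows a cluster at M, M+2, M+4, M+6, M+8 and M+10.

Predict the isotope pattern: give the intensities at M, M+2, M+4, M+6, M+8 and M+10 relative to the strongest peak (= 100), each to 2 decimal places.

0.05 : 1.15 : 10.17 : 45.10 : 100.00 : 88.70

The 5 Df atoms are independent, so intensities follow the terms of (0.184 + 0.816)^5.
P(M) = 0.184^5 = 0.000211
P(M+2) = 5 × 0.184^4 × 0.816^1 = 0.004677
P(M+4) = 10 × 0.184^3 × 0.816^2 = 0.041480
P(M+6) = 10 × 0.184^2 × 0.816^3 = 0.183953
P(M+8) = 5 × 0.184^1 × 0.816^4 = 0.407895
P(M+10) = 0.816^5 = 0.361785
The M+8 peak is largest (0.407895); scaling to 100 gives 0.05 : 1.15 : 10.17 : 45.10 : 100.00 : 88.70.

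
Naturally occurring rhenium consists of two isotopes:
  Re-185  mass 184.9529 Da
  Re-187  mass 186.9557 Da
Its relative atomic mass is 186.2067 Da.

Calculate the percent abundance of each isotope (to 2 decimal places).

Re-185: 37.40%, Re-187: 62.60%

Let x be the fractional abundance of Re-185; then Re-187 has abundance 1 − x.
184.9529·x + 186.9557·(1 − x) = 186.2067
(184.9529 − 186.9557)·x = 186.2067 − 186.9557
x = -0.7490 / -2.0028 = 0.37398 → 37.40% Re-185, 62.60% Re-187.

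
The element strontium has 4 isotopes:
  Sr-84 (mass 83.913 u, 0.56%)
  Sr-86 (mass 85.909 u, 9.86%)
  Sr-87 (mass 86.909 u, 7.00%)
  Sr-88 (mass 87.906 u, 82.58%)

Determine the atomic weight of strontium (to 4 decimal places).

87.6169 u

The abundance-weighted mean is 0.0056 × 83.913 + 0.0986 × 85.909 + 0.0700 × 86.909 + 0.8258 × 87.906
= 0.46991 + 8.47063 + 6.08363 + 72.59277 = 87.61694 u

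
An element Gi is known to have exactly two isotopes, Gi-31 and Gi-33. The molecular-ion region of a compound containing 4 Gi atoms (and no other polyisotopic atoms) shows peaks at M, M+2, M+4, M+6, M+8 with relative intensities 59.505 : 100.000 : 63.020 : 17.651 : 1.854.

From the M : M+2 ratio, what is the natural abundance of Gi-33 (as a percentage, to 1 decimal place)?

If p is the fraction of Gi that is Gi-31, then I(M+2)/I(M) = [C(4,1)·p^3·(1−p)] / p^4 = 4·(1−p)/p = 100.000/59.505 = 1.6805
(1−p)/p = 1.6805/4 = 0.4201  ⇒  p = 1/(1 + 0.4201) = 0.7042
Gi-31: 70.4%, Gi-33: 29.6%.

29.6%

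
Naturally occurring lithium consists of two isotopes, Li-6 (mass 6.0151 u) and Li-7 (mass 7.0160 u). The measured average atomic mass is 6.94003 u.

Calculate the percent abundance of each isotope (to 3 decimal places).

Li-6: 7.590%, Li-7: 92.410%

With x = fraction of Li-6 (so Li-7 is 1 − x):
6.0151·x + 7.0160·(1 − x) = 6.94003
(6.0151 − 7.0160)·x = 6.94003 − 7.0160
x = -0.07597 / -1.0009 = 0.07590 → 7.590% Li-6, 92.410% Li-7.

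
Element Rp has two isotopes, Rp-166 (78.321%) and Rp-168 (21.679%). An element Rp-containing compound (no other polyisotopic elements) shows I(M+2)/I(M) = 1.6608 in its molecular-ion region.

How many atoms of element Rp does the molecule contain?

With n Rp atoms, P(M+2)/P(M) = C(n,1)·p^(n−1)q / p^n = n·q/p = n · 0.21679/0.78321.
n = 1.6608 × 0.78321/0.21679 = 6.00 ≈ 6

6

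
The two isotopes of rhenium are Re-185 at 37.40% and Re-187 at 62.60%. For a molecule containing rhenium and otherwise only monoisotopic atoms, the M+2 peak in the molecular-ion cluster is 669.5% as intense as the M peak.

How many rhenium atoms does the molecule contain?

4

With n Re atoms, P(M+2)/P(M) = C(n,1)·p^(n−1)q / p^n = n·q/p = n · 0.6260/0.3740.
n = 6.695 × 0.3740/0.6260 = 4.00 ≈ 4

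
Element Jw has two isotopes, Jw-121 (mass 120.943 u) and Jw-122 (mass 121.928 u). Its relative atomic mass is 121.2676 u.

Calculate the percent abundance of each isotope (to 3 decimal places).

Writing the weighted mean with unknown fraction x of Jw-121:
120.943·x + 121.928·(1 − x) = 121.2676
(120.943 − 121.928)·x = 121.2676 − 121.928
x = -0.6604 / -0.985 = 0.67046 → 67.046% Jw-121, 32.954% Jw-122.

Jw-121: 67.046%, Jw-122: 32.954%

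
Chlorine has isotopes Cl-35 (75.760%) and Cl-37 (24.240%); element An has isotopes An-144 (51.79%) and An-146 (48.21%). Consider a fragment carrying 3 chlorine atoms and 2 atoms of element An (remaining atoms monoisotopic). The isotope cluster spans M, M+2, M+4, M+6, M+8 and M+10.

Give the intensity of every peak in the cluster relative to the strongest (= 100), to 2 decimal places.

33.78 : 95.30 : 100.00 : 48.51 : 11.05 : 0.96

Chlorine pattern (n=3): 0.4348304 : 0.41738208 : 0.13354464 : 0.01424288
Element An pattern (n=2): 0.26822041 : 0.49935918 : 0.23242041
Convolve the two distributions (both contribute in 2-u steps):
  M: 0.4348304×0.26822041 = 0.116630
  M+2: 0.4348304×0.49935918 + 0.41738208×0.26822041 = 0.329087
  M+4: 0.4348304×0.23242041 + 0.41738208×0.49935918 + 0.13354464×0.26822041 = 0.345306
  M+6: 0.41738208×0.23242041 + 0.13354464×0.49935918 + 0.01424288×0.26822041 = 0.167515
  M+8: 0.13354464×0.23242041 + 0.01424288×0.49935918 = 0.038151
  M+10: 0.01424288×0.23242041 = 0.003310
Scale to base peak (0.345306) = 100: 33.78 : 95.30 : 100.00 : 48.51 : 11.05 : 0.96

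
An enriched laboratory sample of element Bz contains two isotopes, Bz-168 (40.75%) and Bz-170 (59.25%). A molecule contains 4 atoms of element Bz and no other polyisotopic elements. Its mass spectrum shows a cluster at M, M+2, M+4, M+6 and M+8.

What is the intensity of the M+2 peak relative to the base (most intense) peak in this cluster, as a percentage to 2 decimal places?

Term probabilities: M 0.0276, M+2 0.1604, M+4 0.3498, M+6 0.3390, M+8 0.1232. Base peak = M+4.
P(M+4) = C(4,2) × 0.4075^2 × 0.5925^2 = 6 × 0.16605625 × 0.35105625 = 0.349771 (base)
P(M+2) = C(4,1) × 0.4075^3 × 0.5925^1 = 4 × 0.06766792 × 0.5925 = 0.160373
Relative intensity = 0.160373 / 0.349771 × 100 = 45.85

45.85%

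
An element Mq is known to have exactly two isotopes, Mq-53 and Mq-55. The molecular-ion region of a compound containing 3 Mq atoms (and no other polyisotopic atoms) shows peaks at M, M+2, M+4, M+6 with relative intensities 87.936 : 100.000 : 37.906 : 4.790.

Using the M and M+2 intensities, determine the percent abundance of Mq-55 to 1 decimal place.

Write p for the Mq-53 fraction. I(M+2)/I(M) = [C(3,1)·p^2·(1−p)] / p^3 = 3·(1−p)/p = 100.000/87.936 = 1.1372
(1−p)/p = 1.1372/3 = 0.3791  ⇒  p = 1/(1 + 0.3791) = 0.7251
Mq-53: 72.5%, Mq-55: 27.5%.

27.5%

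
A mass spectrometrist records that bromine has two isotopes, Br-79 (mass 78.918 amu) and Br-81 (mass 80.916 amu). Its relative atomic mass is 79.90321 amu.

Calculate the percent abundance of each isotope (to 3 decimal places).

With x = fraction of Br-79 (so Br-81 is 1 − x):
78.918·x + 80.916·(1 − x) = 79.90321
(78.918 − 80.916)·x = 79.90321 − 80.916
x = -1.01279 / -1.998 = 0.50690 → 50.690% Br-79, 49.310% Br-81.

Br-79: 50.690%, Br-81: 49.310%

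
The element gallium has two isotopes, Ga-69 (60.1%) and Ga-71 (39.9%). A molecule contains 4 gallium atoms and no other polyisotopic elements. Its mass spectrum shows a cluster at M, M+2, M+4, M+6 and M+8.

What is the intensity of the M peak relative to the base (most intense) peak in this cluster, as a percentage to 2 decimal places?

(0.601 + 0.399)^4 gives M 0.1305, M+2 0.3465, M+4 0.3450, M+6 0.1527, M+8 0.0253; the largest is M+2.
P(M+2) = C(4,1) × 0.601^3 × 0.399^1 = 4 × 0.2170818 × 0.3990 = 0.346463 (base)
P(M) = C(4,0) × 0.601^4 × 0.399^0 = 1 × 0.13046616 × 1.0000 = 0.130466
Relative intensity = 0.130466 / 0.346463 × 100 = 37.66

37.66%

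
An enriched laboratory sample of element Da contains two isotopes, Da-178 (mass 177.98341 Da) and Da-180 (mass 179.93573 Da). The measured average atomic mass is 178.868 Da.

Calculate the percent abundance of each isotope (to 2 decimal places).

Da-178: 54.69%, Da-180: 45.31%

Writing the weighted mean with unknown fraction x of Da-178:
177.98341·x + 179.93573·(1 − x) = 178.868
(177.98341 − 179.93573)·x = 178.868 − 179.93573
x = -1.06773 / -1.95232 = 0.54690 → 54.69% Da-178, 45.31% Da-180.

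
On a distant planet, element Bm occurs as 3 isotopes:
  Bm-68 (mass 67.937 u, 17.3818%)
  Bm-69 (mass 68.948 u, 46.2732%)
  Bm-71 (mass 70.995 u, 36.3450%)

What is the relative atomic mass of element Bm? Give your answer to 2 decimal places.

69.52 u

Ar = Σ fᵢ·mᵢ = 0.173818 × 67.937 + 0.462732 × 68.948 + 0.363450 × 70.995
= 11.8087 + 31.9044 + 25.8031 = 69.5162 u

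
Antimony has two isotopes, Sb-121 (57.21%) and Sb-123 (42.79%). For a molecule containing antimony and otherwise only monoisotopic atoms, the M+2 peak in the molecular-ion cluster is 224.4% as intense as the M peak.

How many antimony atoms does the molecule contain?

3

For n independent Sb atoms, I(M+2)/I(M) = n · (abundance Sb-123) / (abundance Sb-121) = n · 0.4279/0.5721.
n = 2.244 × 0.5721/0.4279 = 3.00 ≈ 3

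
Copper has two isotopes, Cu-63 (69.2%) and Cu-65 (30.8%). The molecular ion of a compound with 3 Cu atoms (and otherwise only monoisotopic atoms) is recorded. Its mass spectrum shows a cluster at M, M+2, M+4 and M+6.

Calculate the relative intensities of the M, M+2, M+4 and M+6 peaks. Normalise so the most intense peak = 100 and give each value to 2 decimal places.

74.89 : 100.00 : 44.51 : 6.60

The 3 Cu atoms are independent, so intensities follow the terms of (0.692 + 0.308)^3.
P(M) = 0.692^3 = 0.331374
P(M+2) = 3 × 0.692^2 × 0.308^1 = 0.442470
P(M+4) = 3 × 0.692^1 × 0.308^2 = 0.196938
P(M+6) = 0.308^3 = 0.029218
The M+2 peak is largest (0.442470); scaling to 100 gives 74.89 : 100.00 : 44.51 : 6.60.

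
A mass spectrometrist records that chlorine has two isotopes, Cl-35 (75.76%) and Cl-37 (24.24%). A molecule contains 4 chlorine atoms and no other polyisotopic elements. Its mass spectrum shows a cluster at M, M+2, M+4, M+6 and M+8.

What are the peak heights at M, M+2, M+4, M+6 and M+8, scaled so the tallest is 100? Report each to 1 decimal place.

The 4 Cl atoms are independent, so intensities follow the terms of (0.7576 + 0.2424)^4.
P(M) = 0.7576^4 = 0.329428
P(M+2) = 4 × 0.7576^3 × 0.2424^1 = 0.421612
P(M+4) = 6 × 0.7576^2 × 0.2424^2 = 0.202347
P(M+6) = 4 × 0.7576^1 × 0.2424^3 = 0.043162
P(M+8) = 0.2424^4 = 0.003452
The M+2 peak is largest (0.421612); scaling to 100 gives 78.1 : 100.0 : 48.0 : 10.2 : 0.8.

78.1 : 100.0 : 48.0 : 10.2 : 0.8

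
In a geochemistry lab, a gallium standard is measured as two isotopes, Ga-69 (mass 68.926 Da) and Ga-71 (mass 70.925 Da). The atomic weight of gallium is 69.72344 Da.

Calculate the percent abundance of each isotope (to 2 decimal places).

Ga-69: 60.11%, Ga-71: 39.89%

Let x be the fractional abundance of Ga-69; then Ga-71 has abundance 1 − x.
68.926·x + 70.925·(1 − x) = 69.72344
(68.926 − 70.925)·x = 69.72344 − 70.925
x = -1.20156 / -1.999 = 0.60108 → 60.11% Ga-69, 39.89% Ga-71.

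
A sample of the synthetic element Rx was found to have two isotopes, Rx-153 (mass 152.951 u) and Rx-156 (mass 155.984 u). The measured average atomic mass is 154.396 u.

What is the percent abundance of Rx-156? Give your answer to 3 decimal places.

Let x be the fractional abundance of Rx-153; then Rx-156 has abundance 1 − x.
152.951·x + 155.984·(1 − x) = 154.396
(152.951 − 155.984)·x = 154.396 − 155.984
x = -1.588 / -3.033 = 0.52357 → 52.357% Rx-153, 47.643% Rx-156.

47.643%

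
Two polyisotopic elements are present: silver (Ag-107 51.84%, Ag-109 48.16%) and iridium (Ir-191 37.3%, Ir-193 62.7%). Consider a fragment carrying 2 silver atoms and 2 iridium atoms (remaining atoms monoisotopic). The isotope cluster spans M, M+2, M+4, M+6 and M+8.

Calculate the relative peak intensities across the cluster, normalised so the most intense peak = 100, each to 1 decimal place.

10.1 : 52.5 : 100.0 : 82.0 : 24.5

Silver pattern (n=2): 0.26873856 : 0.49932288 : 0.23193856
Iridium pattern (n=2): 0.139129 : 0.467742 : 0.393129
Convolve the two distributions (both contribute in 2-u steps):
  M: 0.26873856×0.139129 = 0.037389
  M+2: 0.26873856×0.467742 + 0.49932288×0.139129 = 0.195171
  M+4: 0.26873856×0.393129 + 0.49932288×0.467742 + 0.23193856×0.139129 = 0.371473
  M+6: 0.49932288×0.393129 + 0.23193856×0.467742 = 0.304786
  M+8: 0.23193856×0.393129 = 0.091182
Scale to base peak (0.371473) = 100: 10.1 : 52.5 : 100.0 : 82.0 : 24.5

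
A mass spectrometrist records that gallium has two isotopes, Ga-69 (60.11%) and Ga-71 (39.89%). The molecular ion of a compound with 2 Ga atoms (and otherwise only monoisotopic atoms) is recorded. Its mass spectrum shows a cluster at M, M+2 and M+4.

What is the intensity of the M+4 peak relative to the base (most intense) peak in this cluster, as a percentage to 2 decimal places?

Term probabilities: M 0.3613, M+2 0.4796, M+4 0.1591. Base peak = M+2.
P(M+2) = C(2,1) × 0.6011^1 × 0.3989^1 = 2 × 0.6011 × 0.3989 = 0.479558 (base)
P(M+4) = C(2,2) × 0.6011^0 × 0.3989^2 = 1 × 1.0000 × 0.15912121 = 0.159121
Relative intensity = 0.159121 / 0.479558 × 100 = 33.18

33.18%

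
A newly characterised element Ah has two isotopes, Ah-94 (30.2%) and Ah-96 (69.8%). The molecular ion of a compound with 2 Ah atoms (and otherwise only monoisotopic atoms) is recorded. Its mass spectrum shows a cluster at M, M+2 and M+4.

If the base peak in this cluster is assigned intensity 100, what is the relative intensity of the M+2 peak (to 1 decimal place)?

(0.302 + 0.698)^2 gives M 0.0912, M+2 0.4216, M+4 0.4872; the largest is M+4.
P(M+4) = C(2,2) × 0.302^0 × 0.698^2 = 1 × 1.0000 × 0.487204 = 0.487204 (base)
P(M+2) = C(2,1) × 0.302^1 × 0.698^1 = 2 × 0.3020 × 0.6980 = 0.421592
Relative intensity = 0.421592 / 0.487204 × 100 = 86.5

86.5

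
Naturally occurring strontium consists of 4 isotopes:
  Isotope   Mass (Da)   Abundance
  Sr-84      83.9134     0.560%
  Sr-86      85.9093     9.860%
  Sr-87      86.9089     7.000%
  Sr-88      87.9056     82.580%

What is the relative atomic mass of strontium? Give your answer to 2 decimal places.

The abundance-weighted mean is 0.00560 × 83.9134 + 0.09860 × 85.9093 + 0.07000 × 86.9089 + 0.82580 × 87.9056
= 0.46992 + 8.47066 + 6.08362 + 72.59244 = 87.61664 Da

87.62 Da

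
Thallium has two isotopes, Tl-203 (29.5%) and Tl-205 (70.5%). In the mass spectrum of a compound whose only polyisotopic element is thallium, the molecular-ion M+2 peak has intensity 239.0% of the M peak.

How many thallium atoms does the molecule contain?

1

The M+2/M ratio from n Tl atoms is n · q/p = n · 0.705/0.295.
n = 2.390 × 0.295/0.705 = 1.00 ≈ 1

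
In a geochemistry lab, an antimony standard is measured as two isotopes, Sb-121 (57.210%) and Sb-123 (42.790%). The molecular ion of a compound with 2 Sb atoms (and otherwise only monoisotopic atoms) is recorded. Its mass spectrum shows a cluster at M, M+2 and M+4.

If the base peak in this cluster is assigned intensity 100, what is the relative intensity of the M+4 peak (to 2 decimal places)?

37.40

(0.57210 + 0.42790)^2 gives M 0.3273, M+2 0.4896, M+4 0.1831; the largest is M+2.
P(M+2) = C(2,1) × 0.57210^1 × 0.42790^1 = 2 × 0.5721 × 0.4279 = 0.489603 (base)
P(M+4) = C(2,2) × 0.57210^0 × 0.42790^2 = 1 × 1.0000 × 0.18309841 = 0.183098
Relative intensity = 0.183098 / 0.489603 × 100 = 37.40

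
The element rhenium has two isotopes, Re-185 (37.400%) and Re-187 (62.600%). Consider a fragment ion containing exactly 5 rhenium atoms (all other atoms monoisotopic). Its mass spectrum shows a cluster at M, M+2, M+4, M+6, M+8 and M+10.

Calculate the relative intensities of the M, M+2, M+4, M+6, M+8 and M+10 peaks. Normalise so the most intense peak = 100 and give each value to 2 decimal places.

The 5 Re atoms are independent, so intensities follow the terms of (0.37400 + 0.62600)^5.
P(M) = 0.37400^5 = 0.007317
P(M+2) = 5 × 0.37400^4 × 0.62600^1 = 0.061239
P(M+4) = 10 × 0.37400^3 × 0.62600^2 = 0.205005
P(M+6) = 10 × 0.37400^2 × 0.62600^3 = 0.343136
P(M+8) = 5 × 0.37400^1 × 0.62600^4 = 0.287170
P(M+10) = 0.62600^5 = 0.096133
The M+6 peak is largest (0.343136); scaling to 100 gives 2.13 : 17.85 : 59.74 : 100.00 : 83.69 : 28.02.

2.13 : 17.85 : 59.74 : 100.00 : 83.69 : 28.02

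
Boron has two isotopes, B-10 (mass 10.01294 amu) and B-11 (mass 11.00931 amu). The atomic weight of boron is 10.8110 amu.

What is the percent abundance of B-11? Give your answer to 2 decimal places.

Writing the weighted mean with unknown fraction x of B-10:
10.01294·x + 11.00931·(1 − x) = 10.8110
(10.01294 − 11.00931)·x = 10.8110 − 11.00931
x = -0.19831 / -0.99637 = 0.19903 → 19.90% B-10, 80.10% B-11.

80.10%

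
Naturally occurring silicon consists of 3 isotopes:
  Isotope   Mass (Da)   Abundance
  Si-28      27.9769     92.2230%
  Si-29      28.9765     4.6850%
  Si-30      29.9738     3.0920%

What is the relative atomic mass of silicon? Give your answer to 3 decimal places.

28.085 Da

The abundance-weighted mean is 0.922230 × 27.9769 + 0.046850 × 28.9765 + 0.030920 × 29.9738
= 25.80114 + 1.35755 + 0.92679 = 28.08548 Da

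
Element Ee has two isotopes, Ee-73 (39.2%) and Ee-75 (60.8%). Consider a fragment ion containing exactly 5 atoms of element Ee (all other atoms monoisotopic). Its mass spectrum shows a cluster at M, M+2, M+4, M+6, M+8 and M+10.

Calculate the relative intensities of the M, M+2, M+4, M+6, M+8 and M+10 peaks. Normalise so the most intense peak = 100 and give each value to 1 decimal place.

Each Ee atom is independently Ee-73 (p = 0.392) or Ee-75 (q = 0.608); the cluster is the binomial expansion (p + q)^5.
P(M) = 0.392^5 = 0.009256
P(M+2) = 5 × 0.392^4 × 0.608^1 = 0.071782
P(M+4) = 10 × 0.392^3 × 0.608^2 = 0.222672
P(M+6) = 10 × 0.392^2 × 0.608^3 = 0.345369
P(M+8) = 5 × 0.392^1 × 0.608^4 = 0.267837
P(M+10) = 0.608^5 = 0.083084
The M+6 peak is largest (0.345369); scaling to 100 gives 2.7 : 20.8 : 64.5 : 100.0 : 77.6 : 24.1.

2.7 : 20.8 : 64.5 : 100.0 : 77.6 : 24.1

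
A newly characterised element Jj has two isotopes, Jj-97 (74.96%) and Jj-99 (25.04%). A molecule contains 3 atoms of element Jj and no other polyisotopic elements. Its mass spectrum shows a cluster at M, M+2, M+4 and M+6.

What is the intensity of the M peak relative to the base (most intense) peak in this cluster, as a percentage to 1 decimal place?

99.8%

Term probabilities: M 0.4212, M+2 0.4221, M+4 0.1410, M+6 0.0157. Base peak = M+2.
P(M+2) = C(3,1) × 0.7496^2 × 0.2504^1 = 3 × 0.56190016 × 0.2504 = 0.422099 (base)
P(M) = C(3,0) × 0.7496^3 × 0.2504^0 = 1 × 0.42120036 × 1.0000 = 0.421200
Relative intensity = 0.421200 / 0.422099 × 100 = 99.8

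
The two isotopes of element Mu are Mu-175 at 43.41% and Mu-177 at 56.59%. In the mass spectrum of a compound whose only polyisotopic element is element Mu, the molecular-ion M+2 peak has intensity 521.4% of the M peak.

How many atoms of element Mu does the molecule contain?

4

For n independent Mu atoms, I(M+2)/I(M) = n · (abundance Mu-177) / (abundance Mu-175) = n · 0.5659/0.4341.
n = 5.214 × 0.4341/0.5659 = 4.00 ≈ 4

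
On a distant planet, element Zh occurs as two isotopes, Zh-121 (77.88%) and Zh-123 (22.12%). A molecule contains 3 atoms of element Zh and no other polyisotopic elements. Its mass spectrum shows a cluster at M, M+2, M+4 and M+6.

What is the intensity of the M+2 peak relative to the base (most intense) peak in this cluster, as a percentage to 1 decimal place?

85.2%

Term probabilities: M 0.4724, M+2 0.4025, M+4 0.1143, M+6 0.0108. Base peak = M.
P(M) = C(3,0) × 0.7788^3 × 0.2212^0 = 1 × 0.47236513 × 1.0000 = 0.472365 (base)
P(M+2) = C(3,1) × 0.7788^2 × 0.2212^1 = 3 × 0.60652944 × 0.2212 = 0.402493
Relative intensity = 0.402493 / 0.472365 × 100 = 85.2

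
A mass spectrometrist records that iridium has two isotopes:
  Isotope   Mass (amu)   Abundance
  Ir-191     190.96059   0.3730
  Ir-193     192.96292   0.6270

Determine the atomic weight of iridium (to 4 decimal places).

192.2161 amu

The abundance-weighted mean is 0.3730 × 190.96059 + 0.6270 × 192.96292
= 71.228300 + 120.987751 = 192.216051 amu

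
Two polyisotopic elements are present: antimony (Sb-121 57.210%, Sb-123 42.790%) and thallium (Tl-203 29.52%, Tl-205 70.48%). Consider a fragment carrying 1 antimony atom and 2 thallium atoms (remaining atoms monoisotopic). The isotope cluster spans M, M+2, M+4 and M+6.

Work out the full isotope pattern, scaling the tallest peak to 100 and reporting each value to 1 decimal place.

10.8 : 59.6 : 100.0 : 46.0

Antimony pattern (n=1): 0.5721 : 0.4279
Thallium pattern (n=2): 0.08714304 : 0.41611392 : 0.49674304
Convolve the two distributions (both contribute in 2-u steps):
  M: 0.5721×0.08714304 = 0.049855
  M+2: 0.5721×0.41611392 + 0.4279×0.08714304 = 0.275347
  M+4: 0.5721×0.49674304 + 0.4279×0.41611392 = 0.462242
  M+6: 0.4279×0.49674304 = 0.212556
Scale to base peak (0.462242) = 100: 10.8 : 59.6 : 100.0 : 46.0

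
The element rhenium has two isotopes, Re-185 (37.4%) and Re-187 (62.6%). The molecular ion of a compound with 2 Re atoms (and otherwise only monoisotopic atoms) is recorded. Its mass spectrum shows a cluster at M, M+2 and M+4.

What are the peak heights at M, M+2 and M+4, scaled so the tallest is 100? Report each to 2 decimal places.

Each Re atom is independently Re-185 (p = 0.374) or Re-187 (q = 0.626); the cluster is the binomial expansion (p + q)^2.
P(M) = 0.374^2 = 0.139876
P(M+2) = 2 × 0.374^1 × 0.626^1 = 0.468248
P(M+4) = 0.626^2 = 0.391876
The M+2 peak is largest (0.468248); scaling to 100 gives 29.87 : 100.00 : 83.69.

29.87 : 100.00 : 83.69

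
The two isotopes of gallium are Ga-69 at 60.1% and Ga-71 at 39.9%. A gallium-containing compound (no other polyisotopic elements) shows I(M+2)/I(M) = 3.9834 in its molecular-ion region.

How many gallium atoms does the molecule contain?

With n Ga atoms, P(M+2)/P(M) = C(n,1)·p^(n−1)q / p^n = n·q/p = n · 0.399/0.601.
n = 3.9834 × 0.601/0.399 = 6.00 ≈ 6

6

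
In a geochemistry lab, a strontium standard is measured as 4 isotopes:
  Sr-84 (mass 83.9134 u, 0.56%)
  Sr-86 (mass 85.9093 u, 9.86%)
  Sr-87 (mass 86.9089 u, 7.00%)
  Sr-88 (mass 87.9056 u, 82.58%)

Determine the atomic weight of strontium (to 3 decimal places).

Ar = Σ fᵢ·mᵢ = 0.0056 × 83.9134 + 0.0986 × 85.9093 + 0.0700 × 86.9089 + 0.8258 × 87.9056
= 0.46992 + 8.47066 + 6.08362 + 72.59244 = 87.61664 u

87.617 u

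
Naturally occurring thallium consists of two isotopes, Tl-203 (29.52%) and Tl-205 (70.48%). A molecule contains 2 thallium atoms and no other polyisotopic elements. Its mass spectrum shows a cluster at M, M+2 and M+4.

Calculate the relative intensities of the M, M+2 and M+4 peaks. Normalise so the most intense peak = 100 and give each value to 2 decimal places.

The 2 Tl atoms are independent, so intensities follow the terms of (0.2952 + 0.7048)^2.
P(M) = 0.2952^2 = 0.087143
P(M+2) = 2 × 0.2952^1 × 0.7048^1 = 0.416114
P(M+4) = 0.7048^2 = 0.496743
The M+4 peak is largest (0.496743); scaling to 100 gives 17.54 : 83.77 : 100.00.

17.54 : 83.77 : 100.00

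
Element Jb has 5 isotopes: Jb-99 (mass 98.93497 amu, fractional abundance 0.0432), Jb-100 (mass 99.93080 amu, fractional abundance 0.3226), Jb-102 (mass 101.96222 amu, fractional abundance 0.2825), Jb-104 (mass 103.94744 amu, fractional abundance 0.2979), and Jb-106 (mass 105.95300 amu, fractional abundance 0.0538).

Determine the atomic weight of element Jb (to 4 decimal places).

101.9822 amu

Ar = Σ fᵢ·mᵢ = 0.0432 × 98.93497 + 0.3226 × 99.93080 + 0.2825 × 101.96222 + 0.2979 × 103.94744 + 0.0538 × 105.95300
= 4.273991 + 32.237676 + 28.804327 + 30.965942 + 5.700271 = 101.982207 amu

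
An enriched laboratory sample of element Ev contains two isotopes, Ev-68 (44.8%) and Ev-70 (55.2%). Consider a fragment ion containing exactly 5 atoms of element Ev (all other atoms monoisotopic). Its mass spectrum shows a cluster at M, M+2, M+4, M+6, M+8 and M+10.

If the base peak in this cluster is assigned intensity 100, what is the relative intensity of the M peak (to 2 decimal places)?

5.35

Term probabilities: M 0.0180, M+2 0.1112, M+4 0.2740, M+6 0.3376, M+8 0.2080, M+10 0.0513. Base peak = M+6.
P(M+6) = C(5,3) × 0.448^2 × 0.552^3 = 10 × 0.200704 × 0.16819661 = 0.337577 (base)
P(M) = C(5,0) × 0.448^5 × 0.552^0 = 1 × 0.01804638 × 1.0000 = 0.018046
Relative intensity = 0.018046 / 0.337577 × 100 = 5.35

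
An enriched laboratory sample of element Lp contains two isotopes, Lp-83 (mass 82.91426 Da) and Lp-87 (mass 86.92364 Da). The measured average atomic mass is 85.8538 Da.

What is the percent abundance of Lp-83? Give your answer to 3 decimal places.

With x = fraction of Lp-83 (so Lp-87 is 1 − x):
82.91426·x + 86.92364·(1 − x) = 85.8538
(82.91426 − 86.92364)·x = 85.8538 − 86.92364
x = -1.06984 / -4.00938 = 0.26683 → 26.683% Lp-83, 73.317% Lp-87.

26.683%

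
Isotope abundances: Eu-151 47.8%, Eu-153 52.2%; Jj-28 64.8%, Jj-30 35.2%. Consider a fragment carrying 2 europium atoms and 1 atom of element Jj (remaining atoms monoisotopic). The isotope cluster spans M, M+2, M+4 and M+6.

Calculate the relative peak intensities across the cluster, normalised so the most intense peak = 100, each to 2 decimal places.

36.67 : 100.00 : 87.23 : 23.75

Europium pattern (n=2): 0.228484 : 0.499032 : 0.272484
Element Jj pattern (n=1): 0.6480 : 0.3520
Convolve the two distributions (both contribute in 2-u steps):
  M: 0.228484×0.6480 = 0.148058
  M+2: 0.228484×0.3520 + 0.499032×0.6480 = 0.403799
  M+4: 0.499032×0.3520 + 0.272484×0.6480 = 0.352229
  M+6: 0.272484×0.3520 = 0.095914
Scale to base peak (0.403799) = 100: 36.67 : 100.00 : 87.23 : 23.75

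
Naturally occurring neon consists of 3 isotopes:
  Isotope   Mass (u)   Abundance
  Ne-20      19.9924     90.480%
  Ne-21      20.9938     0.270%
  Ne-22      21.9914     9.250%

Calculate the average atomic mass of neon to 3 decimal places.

20.180 u

Ar = Σ fᵢ·mᵢ = 0.90480 × 19.9924 + 0.00270 × 20.9938 + 0.09250 × 21.9914
= 18.08912 + 0.05668 + 2.03420 = 20.18000 u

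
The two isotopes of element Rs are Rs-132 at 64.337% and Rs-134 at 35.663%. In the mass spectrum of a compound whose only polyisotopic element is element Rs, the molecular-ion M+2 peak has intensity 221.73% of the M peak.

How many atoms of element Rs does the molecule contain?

For n independent Rs atoms, I(M+2)/I(M) = n · (abundance Rs-134) / (abundance Rs-132) = n · 0.35663/0.64337.
n = 2.2173 × 0.64337/0.35663 = 4.00 ≈ 4

4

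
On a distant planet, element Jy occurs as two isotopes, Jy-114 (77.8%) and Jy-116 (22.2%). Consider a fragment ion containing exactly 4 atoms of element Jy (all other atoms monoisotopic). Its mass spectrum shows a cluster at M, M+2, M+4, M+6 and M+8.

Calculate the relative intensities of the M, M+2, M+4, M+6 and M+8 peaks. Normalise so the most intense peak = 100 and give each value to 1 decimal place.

87.6 : 100.0 : 42.8 : 8.1 : 0.6

The 4 Jy atoms are independent, so intensities follow the terms of (0.778 + 0.222)^4.
P(M) = 0.778^4 = 0.366369
P(M+2) = 4 × 0.778^3 × 0.222^1 = 0.418169
P(M+4) = 6 × 0.778^2 × 0.222^2 = 0.178985
P(M+6) = 4 × 0.778^1 × 0.222^3 = 0.034049
P(M+8) = 0.222^4 = 0.002429
The M+2 peak is largest (0.418169); scaling to 100 gives 87.6 : 100.0 : 42.8 : 8.1 : 0.6.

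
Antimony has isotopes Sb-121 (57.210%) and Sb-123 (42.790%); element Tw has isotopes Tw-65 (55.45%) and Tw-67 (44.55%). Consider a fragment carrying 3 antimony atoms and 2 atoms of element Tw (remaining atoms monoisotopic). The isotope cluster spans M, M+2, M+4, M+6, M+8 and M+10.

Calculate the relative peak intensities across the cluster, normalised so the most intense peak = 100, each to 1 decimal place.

16.9 : 64.9 : 100.0 : 77.0 : 29.6 : 4.6

Antimony pattern (n=3): 0.18724742 : 0.42015297 : 0.3142518 : 0.07834781
Element Tw pattern (n=2): 0.30747025 : 0.4940595 : 0.19847025
Convolve the two distributions (both contribute in 2-u steps):
  M: 0.18724742×0.30747025 = 0.057573
  M+2: 0.18724742×0.4940595 + 0.42015297×0.30747025 = 0.221696
  M+4: 0.18724742×0.19847025 + 0.42015297×0.4940595 + 0.3142518×0.30747025 = 0.341367
  M+6: 0.42015297×0.19847025 + 0.3142518×0.4940595 + 0.07834781×0.30747025 = 0.262737
  M+8: 0.3142518×0.19847025 + 0.07834781×0.4940595 = 0.101078
  M+10: 0.07834781×0.19847025 = 0.015550
Scale to base peak (0.341367) = 100: 16.9 : 64.9 : 100.0 : 77.0 : 29.6 : 4.6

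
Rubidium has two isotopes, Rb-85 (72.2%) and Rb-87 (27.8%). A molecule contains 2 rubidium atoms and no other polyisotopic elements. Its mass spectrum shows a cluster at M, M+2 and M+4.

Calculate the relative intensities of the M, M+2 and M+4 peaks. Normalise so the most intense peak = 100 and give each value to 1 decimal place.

100.0 : 77.0 : 14.8

Each Rb atom is independently Rb-85 (p = 0.722) or Rb-87 (q = 0.278); the cluster is the binomial expansion (p + q)^2.
P(M) = 0.722^2 = 0.521284
P(M+2) = 2 × 0.722^1 × 0.278^1 = 0.401432
P(M+4) = 0.278^2 = 0.077284
The M peak is largest (0.521284); scaling to 100 gives 100.0 : 77.0 : 14.8.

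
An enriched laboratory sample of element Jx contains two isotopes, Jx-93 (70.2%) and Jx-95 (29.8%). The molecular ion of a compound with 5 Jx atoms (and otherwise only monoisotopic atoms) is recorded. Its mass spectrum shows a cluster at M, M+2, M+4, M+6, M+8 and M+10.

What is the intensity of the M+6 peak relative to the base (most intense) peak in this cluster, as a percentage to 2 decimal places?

(0.702 + 0.298)^5 gives M 0.1705, M+2 0.3619, M+4 0.3072, M+6 0.1304, M+8 0.0277, M+10 0.0024; the largest is M+2.
P(M+2) = C(5,1) × 0.702^4 × 0.298^1 = 5 × 0.24285578 × 0.2980 = 0.361855 (base)
P(M+6) = C(5,3) × 0.702^2 × 0.298^3 = 10 × 0.492804 × 0.02646359 = 0.130414
Relative intensity = 0.130414 / 0.361855 × 100 = 36.04

36.04%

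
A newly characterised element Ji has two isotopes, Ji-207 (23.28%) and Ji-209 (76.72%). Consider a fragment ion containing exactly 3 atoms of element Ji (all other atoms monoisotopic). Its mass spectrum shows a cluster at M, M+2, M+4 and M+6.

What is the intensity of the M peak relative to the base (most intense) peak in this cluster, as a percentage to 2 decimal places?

2.79%

Term probabilities: M 0.0126, M+2 0.1247, M+4 0.4111, M+6 0.4516. Base peak = M+6.
P(M+6) = C(3,3) × 0.2328^0 × 0.7672^3 = 1 × 1.0000 × 0.45157073 = 0.451571 (base)
P(M) = C(3,0) × 0.2328^3 × 0.7672^0 = 1 × 0.01261679 × 1.0000 = 0.012617
Relative intensity = 0.012617 / 0.451571 × 100 = 2.79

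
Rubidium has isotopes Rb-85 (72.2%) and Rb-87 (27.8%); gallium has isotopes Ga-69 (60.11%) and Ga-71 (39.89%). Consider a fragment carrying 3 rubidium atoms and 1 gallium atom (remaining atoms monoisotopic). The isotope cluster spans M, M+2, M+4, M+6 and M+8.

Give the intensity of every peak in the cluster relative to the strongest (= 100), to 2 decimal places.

54.98 : 100.00 : 66.60 : 19.37 : 2.08

Rubidium pattern (n=3): 0.37636705 : 0.43475086 : 0.16739714 : 0.02148495
Gallium pattern (n=1): 0.6011 : 0.3989
Convolve the two distributions (both contribute in 2-u steps):
  M: 0.37636705×0.6011 = 0.226234
  M+2: 0.37636705×0.3989 + 0.43475086×0.6011 = 0.411462
  M+4: 0.43475086×0.3989 + 0.16739714×0.6011 = 0.274045
  M+6: 0.16739714×0.3989 + 0.02148495×0.6011 = 0.079689
  M+8: 0.02148495×0.3989 = 0.008570
Scale to base peak (0.411462) = 100: 54.98 : 100.00 : 66.60 : 19.37 : 2.08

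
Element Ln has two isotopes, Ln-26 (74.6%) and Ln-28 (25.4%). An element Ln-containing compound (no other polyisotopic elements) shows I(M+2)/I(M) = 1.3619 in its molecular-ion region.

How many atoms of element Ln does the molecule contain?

4

For n independent Ln atoms, I(M+2)/I(M) = n · (abundance Ln-28) / (abundance Ln-26) = n · 0.254/0.746.
n = 1.3619 × 0.746/0.254 = 4.00 ≈ 4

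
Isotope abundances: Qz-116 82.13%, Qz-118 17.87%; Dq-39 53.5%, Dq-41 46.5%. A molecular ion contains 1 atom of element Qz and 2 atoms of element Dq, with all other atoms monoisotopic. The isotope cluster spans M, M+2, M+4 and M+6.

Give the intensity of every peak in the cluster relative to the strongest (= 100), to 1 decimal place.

Element Qz pattern (n=1): 0.8213 : 0.1787
Element Dq pattern (n=2): 0.286225 : 0.49755 : 0.216225
Convolve the two distributions (both contribute in 2-u steps):
  M: 0.8213×0.286225 = 0.235077
  M+2: 0.8213×0.49755 + 0.1787×0.286225 = 0.459786
  M+4: 0.8213×0.216225 + 0.1787×0.49755 = 0.266498
  M+6: 0.1787×0.216225 = 0.038639
Scale to base peak (0.459786) = 100: 51.1 : 100.0 : 58.0 : 8.4

51.1 : 100.0 : 58.0 : 8.4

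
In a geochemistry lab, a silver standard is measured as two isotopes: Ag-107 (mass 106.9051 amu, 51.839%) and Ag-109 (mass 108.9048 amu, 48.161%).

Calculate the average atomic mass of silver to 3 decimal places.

Weight each isotope mass by its fractional abundance: 0.51839 × 106.9051 + 0.48161 × 108.9048
= 55.41853 + 52.44964 = 107.86817 amu

107.868 amu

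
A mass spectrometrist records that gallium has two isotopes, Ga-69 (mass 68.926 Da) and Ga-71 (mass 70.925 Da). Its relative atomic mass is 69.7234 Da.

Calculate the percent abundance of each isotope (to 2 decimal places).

Writing the weighted mean with unknown fraction x of Ga-69:
68.926·x + 70.925·(1 − x) = 69.7234
(68.926 − 70.925)·x = 69.7234 − 70.925
x = -1.2016 / -1.999 = 0.60110 → 60.11% Ga-69, 39.89% Ga-71.

Ga-69: 60.11%, Ga-71: 39.89%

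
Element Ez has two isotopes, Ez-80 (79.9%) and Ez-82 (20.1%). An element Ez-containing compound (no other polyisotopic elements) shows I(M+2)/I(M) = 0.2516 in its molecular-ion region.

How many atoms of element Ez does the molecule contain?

The M+2/M ratio from n Ez atoms is n · q/p = n · 0.201/0.799.
n = 0.2516 × 0.799/0.201 = 1.00 ≈ 1

1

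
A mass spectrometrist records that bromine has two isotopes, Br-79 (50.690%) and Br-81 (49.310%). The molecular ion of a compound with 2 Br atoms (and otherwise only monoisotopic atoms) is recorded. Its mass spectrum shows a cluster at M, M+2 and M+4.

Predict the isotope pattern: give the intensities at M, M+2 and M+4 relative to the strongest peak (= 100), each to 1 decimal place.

Expanding (0.50690 + 0.49310)^2:
P(M) = 0.50690^2 = 0.256948
P(M+2) = 2 × 0.50690^1 × 0.49310^1 = 0.499905
P(M+4) = 0.49310^2 = 0.243148
The M+2 peak is largest (0.499905); scaling to 100 gives 51.4 : 100.0 : 48.6.

51.4 : 100.0 : 48.6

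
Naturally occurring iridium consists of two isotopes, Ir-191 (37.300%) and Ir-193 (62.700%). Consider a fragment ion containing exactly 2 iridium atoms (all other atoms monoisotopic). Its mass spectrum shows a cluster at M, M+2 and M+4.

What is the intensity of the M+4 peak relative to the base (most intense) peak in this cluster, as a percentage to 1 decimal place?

Term probabilities: M 0.1391, M+2 0.4677, M+4 0.3931. Base peak = M+2.
P(M+2) = C(2,1) × 0.37300^1 × 0.62700^1 = 2 × 0.3730 × 0.6270 = 0.467742 (base)
P(M+4) = C(2,2) × 0.37300^0 × 0.62700^2 = 1 × 1.0000 × 0.393129 = 0.393129
Relative intensity = 0.393129 / 0.467742 × 100 = 84.0

84.0%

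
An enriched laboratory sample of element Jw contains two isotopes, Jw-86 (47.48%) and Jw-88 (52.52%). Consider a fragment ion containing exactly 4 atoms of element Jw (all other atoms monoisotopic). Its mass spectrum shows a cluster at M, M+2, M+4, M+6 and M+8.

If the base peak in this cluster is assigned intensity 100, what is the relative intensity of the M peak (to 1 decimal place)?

13.6

Binomial terms of (0.4748 + 0.5252)^4: M 0.0508, M+2 0.2249, M+4 0.3731, M+6 0.2751, M+8 0.0761 → M+4 is the base peak.
P(M+4) = C(4,2) × 0.4748^2 × 0.5252^2 = 6 × 0.22543504 × 0.27583504 = 0.373097 (base)
P(M) = C(4,0) × 0.4748^4 × 0.5252^0 = 1 × 0.05082096 × 1.0000 = 0.050821
Relative intensity = 0.050821 / 0.373097 × 100 = 13.6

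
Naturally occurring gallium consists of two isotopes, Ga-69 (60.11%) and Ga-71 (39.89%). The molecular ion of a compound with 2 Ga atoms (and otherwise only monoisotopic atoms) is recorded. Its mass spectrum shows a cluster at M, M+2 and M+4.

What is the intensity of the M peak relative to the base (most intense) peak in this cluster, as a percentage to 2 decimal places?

(0.6011 + 0.3989)^2 gives M 0.3613, M+2 0.4796, M+4 0.1591; the largest is M+2.
P(M+2) = C(2,1) × 0.6011^1 × 0.3989^1 = 2 × 0.6011 × 0.3989 = 0.479558 (base)
P(M) = C(2,0) × 0.6011^2 × 0.3989^0 = 1 × 0.36132121 × 1.0000 = 0.361321
Relative intensity = 0.361321 / 0.479558 × 100 = 75.34

75.34%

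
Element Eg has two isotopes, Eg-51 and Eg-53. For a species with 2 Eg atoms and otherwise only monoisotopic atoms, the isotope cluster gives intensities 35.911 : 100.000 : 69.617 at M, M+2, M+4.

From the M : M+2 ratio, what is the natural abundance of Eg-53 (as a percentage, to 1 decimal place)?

58.2%

If p is the fraction of Eg that is Eg-51, then I(M+2)/I(M) = [C(2,1)·p^1·(1−p)] / p^2 = 2·(1−p)/p = 100.000/35.911 = 2.7847
(1−p)/p = 2.7847/2 = 1.3923  ⇒  p = 1/(1 + 1.3923) = 0.4180
Eg-51: 41.8%, Eg-53: 58.2%.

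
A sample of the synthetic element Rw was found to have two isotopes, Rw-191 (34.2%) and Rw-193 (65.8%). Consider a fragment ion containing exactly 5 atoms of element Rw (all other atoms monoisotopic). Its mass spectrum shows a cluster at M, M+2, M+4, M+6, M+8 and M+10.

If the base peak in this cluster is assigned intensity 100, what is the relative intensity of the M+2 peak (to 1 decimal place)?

13.5

Term probabilities: M 0.0047, M+2 0.0450, M+4 0.1732, M+6 0.3332, M+8 0.3206, M+10 0.1233. Base peak = M+6.
P(M+6) = C(5,3) × 0.342^2 × 0.658^3 = 10 × 0.116964 × 0.28489031 = 0.333219 (base)
P(M+2) = C(5,1) × 0.342^4 × 0.658^1 = 5 × 0.01368058 × 0.6580 = 0.045009
Relative intensity = 0.045009 / 0.333219 × 100 = 13.5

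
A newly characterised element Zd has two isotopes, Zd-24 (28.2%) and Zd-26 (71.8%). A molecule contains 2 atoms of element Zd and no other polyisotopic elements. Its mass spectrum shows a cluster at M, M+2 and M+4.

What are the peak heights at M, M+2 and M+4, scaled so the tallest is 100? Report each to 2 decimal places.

15.43 : 78.55 : 100.00

The 2 Zd atoms are independent, so intensities follow the terms of (0.282 + 0.718)^2.
P(M) = 0.282^2 = 0.079524
P(M+2) = 2 × 0.282^1 × 0.718^1 = 0.404952
P(M+4) = 0.718^2 = 0.515524
The M+4 peak is largest (0.515524); scaling to 100 gives 15.43 : 78.55 : 100.00.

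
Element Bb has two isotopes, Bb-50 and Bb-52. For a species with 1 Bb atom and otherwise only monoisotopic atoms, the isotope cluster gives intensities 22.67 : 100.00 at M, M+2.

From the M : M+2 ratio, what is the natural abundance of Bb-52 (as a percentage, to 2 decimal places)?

If p is the fraction of Bb that is Bb-50, then I(M+2)/I(M) = [C(1,1)·p^0·(1−p)] / p^1 = 1·(1−p)/p = 100.00/22.67 = 4.4111
(1−p)/p = 4.4111/1 = 4.4111  ⇒  p = 1/(1 + 4.4111) = 0.1848
Bb-50: 18.48%, Bb-52: 81.52%.

81.52%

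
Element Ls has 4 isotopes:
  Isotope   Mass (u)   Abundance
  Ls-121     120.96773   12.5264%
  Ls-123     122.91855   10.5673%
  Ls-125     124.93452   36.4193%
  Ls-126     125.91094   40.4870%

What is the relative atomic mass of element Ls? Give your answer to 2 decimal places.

124.62 u

Ar = Σ fᵢ·mᵢ = 0.125264 × 120.96773 + 0.105673 × 122.91855 + 0.364193 × 124.93452 + 0.404870 × 125.91094
= 15.152902 + 12.989172 + 45.500278 + 50.977562 = 124.619914 u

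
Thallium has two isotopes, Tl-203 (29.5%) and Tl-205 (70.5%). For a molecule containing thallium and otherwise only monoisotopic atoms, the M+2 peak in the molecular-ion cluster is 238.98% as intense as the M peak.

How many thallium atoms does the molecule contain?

1

For n independent Tl atoms, I(M+2)/I(M) = n · (abundance Tl-205) / (abundance Tl-203) = n · 0.705/0.295.
n = 2.3898 × 0.295/0.705 = 1.00 ≈ 1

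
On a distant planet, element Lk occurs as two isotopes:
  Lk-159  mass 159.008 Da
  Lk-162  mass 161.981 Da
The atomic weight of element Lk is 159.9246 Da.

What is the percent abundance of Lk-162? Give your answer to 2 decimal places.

Let x be the fractional abundance of Lk-159; then Lk-162 has abundance 1 − x.
159.008·x + 161.981·(1 − x) = 159.9246
(159.008 − 161.981)·x = 159.9246 − 161.981
x = -2.0564 / -2.973 = 0.69169 → 69.17% Lk-159, 30.83% Lk-162.

30.83%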